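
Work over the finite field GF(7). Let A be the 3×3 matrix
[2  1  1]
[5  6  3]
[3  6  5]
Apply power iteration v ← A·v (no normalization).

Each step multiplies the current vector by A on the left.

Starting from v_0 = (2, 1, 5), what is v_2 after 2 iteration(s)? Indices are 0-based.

v_2 = (4, 4, 2)

v_0 = (2, 1, 5).
v_1 = A·v_0 = (3, 3, 2).
v_2 = A·v_1 = (4, 4, 2).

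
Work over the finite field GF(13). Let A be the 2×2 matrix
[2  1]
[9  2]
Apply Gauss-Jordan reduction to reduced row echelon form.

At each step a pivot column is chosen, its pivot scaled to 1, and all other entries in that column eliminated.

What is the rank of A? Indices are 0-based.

rank = 2

pivot(0,0)=2: scale R0 → (1, 7)
  clear (1,0): R1 −= (9)R0 → (0, 4)
pivot(1,1)=4: scale R1 → (0, 1)
  clear (0,1): R0 −= (7)R1 → (1, 0)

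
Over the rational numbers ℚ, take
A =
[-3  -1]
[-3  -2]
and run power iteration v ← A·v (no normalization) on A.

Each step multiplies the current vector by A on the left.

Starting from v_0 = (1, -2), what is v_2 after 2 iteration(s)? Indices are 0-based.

v_0 = (1, -2).
v_1 = A·v_0 = (-1, 1).
v_2 = A·v_1 = (2, 1).

v_2 = (2, 1)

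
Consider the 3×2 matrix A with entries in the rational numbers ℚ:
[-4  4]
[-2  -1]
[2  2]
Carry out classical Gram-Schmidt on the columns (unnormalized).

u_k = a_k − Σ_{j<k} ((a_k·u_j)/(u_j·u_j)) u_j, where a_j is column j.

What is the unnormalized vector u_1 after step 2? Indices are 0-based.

Step 1: u_0 = a_0 = (-4, -2, 2).
Step 2: u_1 = a_1 − (-5/12)·u_0 = (7/3, -11/6, 17/6).

u_1 = (7/3, -11/6, 17/6)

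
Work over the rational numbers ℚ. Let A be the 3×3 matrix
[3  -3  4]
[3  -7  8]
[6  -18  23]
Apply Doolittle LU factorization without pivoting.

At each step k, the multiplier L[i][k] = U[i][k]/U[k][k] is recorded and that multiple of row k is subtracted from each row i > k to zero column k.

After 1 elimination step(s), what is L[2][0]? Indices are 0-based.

k=0: U[0][0]=3
  eliminate (1,0): mult=1, new row 1: (0, -4, 4); set L[1][0]=1
  eliminate (2,0): mult=2, new row 2: (0, -12, 15); set L[2][0]=2

L[2][0] = 2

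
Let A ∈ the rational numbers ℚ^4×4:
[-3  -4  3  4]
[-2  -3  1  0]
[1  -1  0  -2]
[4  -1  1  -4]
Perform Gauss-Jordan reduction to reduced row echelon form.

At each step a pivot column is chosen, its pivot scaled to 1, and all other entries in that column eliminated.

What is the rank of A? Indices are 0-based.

step 1: normalize row 0 (÷-3) = (1, 4/3, -1, -4/3)
  row 1: subtract -2×row0 = (0, -1/3, -1, -8/3)
  row 2: subtract 1×row0 = (0, -7/3, 1, -2/3)
  row 3: subtract 4×row0 = (0, -19/3, 5, 4/3)
step 2: normalize row 1 (÷-1/3) = (0, 1, 3, 8)
  row 0: subtract 4/3×row1 = (1, 0, -5, -12)
  row 2: subtract -7/3×row1 = (0, 0, 8, 18)
  row 3: subtract -19/3×row1 = (0, 0, 24, 52)
step 3: normalize row 2 (÷8) = (0, 0, 1, 9/4)
  row 0: subtract -5×row2 = (1, 0, 0, -3/4)
  row 1: subtract 3×row2 = (0, 1, 0, 5/4)
  row 3: subtract 24×row2 = (0, 0, 0, -2)
step 4: normalize row 3 (÷-2) = (0, 0, 0, 1)
  row 0: subtract -3/4×row3 = (1, 0, 0, 0)
  row 1: subtract 5/4×row3 = (0, 1, 0, 0)
  row 2: subtract 9/4×row3 = (0, 0, 1, 0)

rank = 4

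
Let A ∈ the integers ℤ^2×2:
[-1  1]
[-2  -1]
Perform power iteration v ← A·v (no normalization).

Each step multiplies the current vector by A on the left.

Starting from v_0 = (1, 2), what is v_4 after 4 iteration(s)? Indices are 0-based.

v_4 = (1, -22)

v_0 = (1, 2).
v_1 = A·v_0 = (1, -4).
v_2 = A·v_1 = (-5, 2).
v_3 = A·v_2 = (7, 8).
v_4 = A·v_3 = (1, -22).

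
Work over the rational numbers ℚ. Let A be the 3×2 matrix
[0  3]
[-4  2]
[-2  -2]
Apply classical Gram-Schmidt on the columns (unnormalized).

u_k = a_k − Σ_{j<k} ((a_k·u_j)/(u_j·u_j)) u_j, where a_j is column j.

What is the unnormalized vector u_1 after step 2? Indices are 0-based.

Step 1: u_0 = a_0 = (0, -4, -2).
Step 2: u_1 = a_1 − (-1/5)·u_0 = (3, 6/5, -12/5).

u_1 = (3, 6/5, -12/5)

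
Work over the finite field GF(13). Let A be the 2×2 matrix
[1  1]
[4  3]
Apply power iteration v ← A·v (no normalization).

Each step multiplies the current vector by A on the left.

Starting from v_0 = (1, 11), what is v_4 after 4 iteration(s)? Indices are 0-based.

v_0 = (1, 11).
v_1 = A·v_0 = (12, 11).
v_2 = A·v_1 = (10, 3).
v_3 = A·v_2 = (0, 10).
v_4 = A·v_3 = (10, 4).

v_4 = (10, 4)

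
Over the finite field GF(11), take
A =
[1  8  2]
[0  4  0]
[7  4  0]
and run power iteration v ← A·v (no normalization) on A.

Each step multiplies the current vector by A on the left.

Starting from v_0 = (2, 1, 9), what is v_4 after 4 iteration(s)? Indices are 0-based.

v_0 = (2, 1, 9).
v_1 = A·v_0 = (6, 4, 7).
v_2 = A·v_1 = (8, 5, 3).
v_3 = A·v_2 = (10, 9, 10).
v_4 = A·v_3 = (3, 3, 7).

v_4 = (3, 3, 7)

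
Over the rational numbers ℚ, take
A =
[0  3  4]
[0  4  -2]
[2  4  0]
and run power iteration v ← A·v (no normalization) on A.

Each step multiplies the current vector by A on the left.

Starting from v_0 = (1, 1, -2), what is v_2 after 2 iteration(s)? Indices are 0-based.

v_0 = (1, 1, -2).
v_1 = A·v_0 = (-5, 8, 6).
v_2 = A·v_1 = (48, 20, 22).

v_2 = (48, 20, 22)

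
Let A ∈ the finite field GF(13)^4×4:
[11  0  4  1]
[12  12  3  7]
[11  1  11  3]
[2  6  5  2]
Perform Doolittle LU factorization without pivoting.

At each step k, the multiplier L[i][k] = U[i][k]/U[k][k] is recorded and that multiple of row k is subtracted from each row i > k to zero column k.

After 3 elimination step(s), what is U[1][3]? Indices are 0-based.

U[1][3] = 0

k=0: U[0][0]=11
  eliminate (1,0): mult=7, new row 1: (0, 12, 1, 0); set L[1][0]=7
  eliminate (2,0): mult=1, new row 2: (0, 1, 7, 2); set L[2][0]=1
  eliminate (3,0): mult=12, new row 3: (0, 6, 9, 3); set L[3][0]=12
k=1: U[1][1]=12
  eliminate (2,1): mult=12, new row 2: (0, 0, 8, 2); set L[2][1]=12
  eliminate (3,1): mult=7, new row 3: (0, 0, 2, 3); set L[3][1]=7
k=2: U[2][2]=8
  eliminate (3,2): mult=10, new row 3: (0, 0, 0, 9); set L[3][2]=10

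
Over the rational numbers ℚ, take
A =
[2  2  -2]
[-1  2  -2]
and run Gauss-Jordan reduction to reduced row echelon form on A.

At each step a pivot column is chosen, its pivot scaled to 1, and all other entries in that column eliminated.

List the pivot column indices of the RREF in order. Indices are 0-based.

pivot columns: 0, 1

step 1: normalize row 0 (÷2) = (1, 1, -1)
  row 1: subtract -1×row0 = (0, 3, -3)
step 2: normalize row 1 (÷3) = (0, 1, -1)
  row 0: subtract 1×row1 = (1, 0, 0)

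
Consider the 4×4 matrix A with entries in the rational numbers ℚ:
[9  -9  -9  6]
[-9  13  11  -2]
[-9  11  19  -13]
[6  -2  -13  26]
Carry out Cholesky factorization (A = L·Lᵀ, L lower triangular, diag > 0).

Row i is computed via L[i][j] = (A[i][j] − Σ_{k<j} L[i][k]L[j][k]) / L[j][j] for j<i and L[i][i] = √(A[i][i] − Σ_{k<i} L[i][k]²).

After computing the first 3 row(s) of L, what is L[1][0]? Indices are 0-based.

L[1][0] = -3

Step 1: L[0][0] = √(9) = 3.
  L[1][0] = (-9) / L[0][0] = -3.
Step 2: L[1][1] = √(4) = 2.
  L[2][0] = (-9) / L[0][0] = -3.
  L[2][1] = (2) / L[1][1] = 1.
Step 3: L[2][2] = √(9) = 3.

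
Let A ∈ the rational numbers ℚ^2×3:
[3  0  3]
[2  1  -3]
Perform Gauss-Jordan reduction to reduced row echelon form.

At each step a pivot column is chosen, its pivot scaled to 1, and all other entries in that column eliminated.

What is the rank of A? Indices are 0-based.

pivot(0,0)=3: scale R0 → (1, 0, 1)
  clear (1,0): R1 −= (2)R0 → (0, 1, -5)
pivot(1,1)=1: scale R1 → (0, 1, -5)

rank = 2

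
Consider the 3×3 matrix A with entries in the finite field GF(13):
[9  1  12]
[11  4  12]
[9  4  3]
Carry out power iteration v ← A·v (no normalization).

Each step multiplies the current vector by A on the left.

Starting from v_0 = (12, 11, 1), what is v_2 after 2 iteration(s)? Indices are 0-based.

v_0 = (12, 11, 1).
v_1 = A·v_0 = (1, 6, 12).
v_2 = A·v_1 = (3, 10, 4).

v_2 = (3, 10, 4)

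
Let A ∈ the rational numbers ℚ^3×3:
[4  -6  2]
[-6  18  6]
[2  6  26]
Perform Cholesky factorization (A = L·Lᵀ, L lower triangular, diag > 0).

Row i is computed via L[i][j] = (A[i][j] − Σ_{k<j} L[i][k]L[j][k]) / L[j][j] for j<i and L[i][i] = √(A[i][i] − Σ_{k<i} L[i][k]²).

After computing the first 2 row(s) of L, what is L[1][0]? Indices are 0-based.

L[1][0] = -3

Step 1: L[0][0] = √(4) = 2.
  L[1][0] = (-6) / L[0][0] = -3.
Step 2: L[1][1] = √(9) = 3.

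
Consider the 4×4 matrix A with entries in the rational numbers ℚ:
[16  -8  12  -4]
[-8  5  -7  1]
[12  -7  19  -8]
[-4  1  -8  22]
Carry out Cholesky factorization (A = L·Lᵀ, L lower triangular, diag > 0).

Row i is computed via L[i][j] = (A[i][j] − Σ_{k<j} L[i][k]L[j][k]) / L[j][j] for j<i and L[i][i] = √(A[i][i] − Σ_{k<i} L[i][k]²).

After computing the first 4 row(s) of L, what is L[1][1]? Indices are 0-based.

L[1][1] = 1

Step 1: L[0][0] = √(16) = 4.
  L[1][0] = (-8) / L[0][0] = -2.
Step 2: L[1][1] = √(1) = 1.
  L[2][0] = (12) / L[0][0] = 3.
  L[2][1] = (-1) / L[1][1] = -1.
Step 3: L[2][2] = √(9) = 3.
  L[3][0] = (-4) / L[0][0] = -1.
  L[3][1] = (-1) / L[1][1] = -1.
  L[3][2] = (-6) / L[2][2] = -2.
Step 4: L[3][3] = √(16) = 4.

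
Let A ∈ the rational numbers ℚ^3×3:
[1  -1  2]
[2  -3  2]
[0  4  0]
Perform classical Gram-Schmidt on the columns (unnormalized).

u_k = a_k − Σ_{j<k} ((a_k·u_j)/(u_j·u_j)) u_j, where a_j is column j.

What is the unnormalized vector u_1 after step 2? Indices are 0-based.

u_1 = (2/5, -1/5, 4)

Step 1: u_0 = a_0 = (1, 2, 0).
Step 2: u_1 = a_1 − (-7/5)·u_0 = (2/5, -1/5, 4).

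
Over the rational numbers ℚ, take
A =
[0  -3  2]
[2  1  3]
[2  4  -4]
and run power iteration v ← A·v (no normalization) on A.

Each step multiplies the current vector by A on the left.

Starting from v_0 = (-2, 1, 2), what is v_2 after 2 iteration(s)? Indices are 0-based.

v_0 = (-2, 1, 2).
v_1 = A·v_0 = (1, 3, -8).
v_2 = A·v_1 = (-25, -19, 46).

v_2 = (-25, -19, 46)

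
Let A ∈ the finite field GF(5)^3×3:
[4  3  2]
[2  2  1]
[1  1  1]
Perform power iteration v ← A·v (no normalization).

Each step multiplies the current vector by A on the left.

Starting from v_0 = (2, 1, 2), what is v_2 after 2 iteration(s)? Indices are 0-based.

v_2 = (4, 1, 3)

v_0 = (2, 1, 2).
v_1 = A·v_0 = (0, 3, 0).
v_2 = A·v_1 = (4, 1, 3).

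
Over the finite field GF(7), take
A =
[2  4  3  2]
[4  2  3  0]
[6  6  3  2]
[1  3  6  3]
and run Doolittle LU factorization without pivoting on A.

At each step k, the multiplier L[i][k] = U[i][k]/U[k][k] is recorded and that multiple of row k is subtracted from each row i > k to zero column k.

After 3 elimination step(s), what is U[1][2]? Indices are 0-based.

[col 0] pivot 2
  R1 -= 2*R0 → (0, 1, 4, 3)  (L[1][0] := 2)
  R2 -= 3*R0 → (0, 1, 1, 3)  (L[2][0] := 3)
  R3 -= 4*R0 → (0, 1, 1, 2)  (L[3][0] := 4)
[col 1] pivot 1
  R2 -= 1*R1 → (0, 0, 4, 0)  (L[2][1] := 1)
  R3 -= 1*R1 → (0, 0, 4, 6)  (L[3][1] := 1)
[col 2] pivot 4
  R3 -= 1*R2 → (0, 0, 0, 6)  (L[3][2] := 1)

U[1][2] = 4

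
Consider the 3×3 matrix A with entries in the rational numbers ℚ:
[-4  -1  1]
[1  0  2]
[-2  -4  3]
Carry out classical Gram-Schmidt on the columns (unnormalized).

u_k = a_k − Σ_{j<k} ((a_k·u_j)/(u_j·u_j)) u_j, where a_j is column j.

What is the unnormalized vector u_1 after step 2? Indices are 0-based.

u_1 = (9/7, -4/7, -20/7)

Step 1: u_0 = a_0 = (-4, 1, -2).
Step 2: u_1 = a_1 − (4/7)·u_0 = (9/7, -4/7, -20/7).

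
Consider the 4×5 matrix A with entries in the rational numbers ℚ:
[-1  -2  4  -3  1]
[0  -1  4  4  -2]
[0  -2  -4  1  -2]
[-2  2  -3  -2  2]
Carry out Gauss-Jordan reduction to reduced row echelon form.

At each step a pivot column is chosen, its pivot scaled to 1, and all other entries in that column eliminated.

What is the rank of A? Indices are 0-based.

pivot(0,0)=-1: scale R0 → (1, 2, -4, 3, -1)
  clear (3,0): R3 −= (-2)R0 → (0, 6, -11, 4, 0)
pivot(1,1)=-1: scale R1 → (0, 1, -4, -4, 2)
  clear (0,1): R0 −= (2)R1 → (1, 0, 4, 11, -5)
  clear (2,1): R2 −= (-2)R1 → (0, 0, -12, -7, 2)
  clear (3,1): R3 −= (6)R1 → (0, 0, 13, 28, -12)
pivot(2,2)=-12: scale R2 → (0, 0, 1, 7/12, -1/6)
  clear (0,2): R0 −= (4)R2 → (1, 0, 0, 26/3, -13/3)
  clear (1,2): R1 −= (-4)R2 → (0, 1, 0, -5/3, 4/3)
  clear (3,2): R3 −= (13)R2 → (0, 0, 0, 245/12, -59/6)
pivot(3,3)=245/12: scale R3 → (0, 0, 0, 1, -118/245)
  clear (0,3): R0 −= (26/3)R3 → (1, 0, 0, 0, -39/245)
  clear (1,3): R1 −= (-5/3)R3 → (0, 1, 0, 0, 26/49)
  clear (2,3): R2 −= (7/12)R3 → (0, 0, 1, 0, 4/35)

rank = 4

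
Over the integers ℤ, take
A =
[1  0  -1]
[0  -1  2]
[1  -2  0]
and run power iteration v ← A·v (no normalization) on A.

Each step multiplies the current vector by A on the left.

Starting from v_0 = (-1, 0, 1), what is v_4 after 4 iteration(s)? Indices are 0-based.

v_4 = (-2, 22, 21)

v_0 = (-1, 0, 1).
v_1 = A·v_0 = (-2, 2, -1).
v_2 = A·v_1 = (-1, -4, -6).
v_3 = A·v_2 = (5, -8, 7).
v_4 = A·v_3 = (-2, 22, 21).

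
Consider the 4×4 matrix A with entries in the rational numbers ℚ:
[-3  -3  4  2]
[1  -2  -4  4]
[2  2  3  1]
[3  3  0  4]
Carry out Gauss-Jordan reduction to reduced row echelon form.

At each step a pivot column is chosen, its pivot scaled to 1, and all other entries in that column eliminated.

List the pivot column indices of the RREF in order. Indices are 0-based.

pivot columns: 0, 1, 2, 3

[1] R0 /= -3  ⇒  (1, 1, -4/3, -2/3)
     R1 -= 1·R0  ⇒  (0, -3, -8/3, 14/3)
     R2 -= 2·R0  ⇒  (0, 0, 17/3, 7/3)
     R3 -= 3·R0  ⇒  (0, 0, 4, 6)
[2] R1 /= -3  ⇒  (0, 1, 8/9, -14/9)
     R0 -= 1·R1  ⇒  (1, 0, -20/9, 8/9)
[3] R2 /= 17/3  ⇒  (0, 0, 1, 7/17)
     R0 -= -20/9·R2  ⇒  (1, 0, 0, 92/51)
     R1 -= 8/9·R2  ⇒  (0, 1, 0, -98/51)
     R3 -= 4·R2  ⇒  (0, 0, 0, 74/17)
[4] R3 /= 74/17  ⇒  (0, 0, 0, 1)
     R0 -= 92/51·R3  ⇒  (1, 0, 0, 0)
     R1 -= -98/51·R3  ⇒  (0, 1, 0, 0)
     R2 -= 7/17·R3  ⇒  (0, 0, 1, 0)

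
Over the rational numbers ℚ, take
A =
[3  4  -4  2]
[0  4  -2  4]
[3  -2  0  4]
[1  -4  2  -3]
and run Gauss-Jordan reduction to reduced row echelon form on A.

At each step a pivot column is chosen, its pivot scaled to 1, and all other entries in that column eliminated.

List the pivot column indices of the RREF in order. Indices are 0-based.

pivot columns: 0, 1, 2, 3

step 1: normalize row 0 (÷3) = (1, 4/3, -4/3, 2/3)
  row 2: subtract 3×row0 = (0, -6, 4, 2)
  row 3: subtract 1×row0 = (0, -16/3, 10/3, -11/3)
step 2: normalize row 1 (÷4) = (0, 1, -1/2, 1)
  row 0: subtract 4/3×row1 = (1, 0, -2/3, -2/3)
  row 2: subtract -6×row1 = (0, 0, 1, 8)
  row 3: subtract -16/3×row1 = (0, 0, 2/3, 5/3)
step 3: normalize row 2 (÷1) = (0, 0, 1, 8)
  row 0: subtract -2/3×row2 = (1, 0, 0, 14/3)
  row 1: subtract -1/2×row2 = (0, 1, 0, 5)
  row 3: subtract 2/3×row2 = (0, 0, 0, -11/3)
step 4: normalize row 3 (÷-11/3) = (0, 0, 0, 1)
  row 0: subtract 14/3×row3 = (1, 0, 0, 0)
  row 1: subtract 5×row3 = (0, 1, 0, 0)
  row 2: subtract 8×row3 = (0, 0, 1, 0)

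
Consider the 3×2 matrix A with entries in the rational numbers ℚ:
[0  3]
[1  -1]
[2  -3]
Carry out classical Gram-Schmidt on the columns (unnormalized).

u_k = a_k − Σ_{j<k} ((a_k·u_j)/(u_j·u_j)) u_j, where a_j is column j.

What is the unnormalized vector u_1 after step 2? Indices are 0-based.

u_1 = (3, 2/5, -1/5)

Step 1: u_0 = a_0 = (0, 1, 2).
Step 2: u_1 = a_1 − (-7/5)·u_0 = (3, 2/5, -1/5).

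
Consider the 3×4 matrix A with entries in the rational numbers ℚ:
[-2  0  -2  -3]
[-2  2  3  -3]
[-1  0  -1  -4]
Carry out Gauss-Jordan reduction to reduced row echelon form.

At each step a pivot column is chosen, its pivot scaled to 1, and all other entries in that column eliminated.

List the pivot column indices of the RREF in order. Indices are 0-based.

pivot columns: 0, 1, 3

pivot(0,0)=-2: scale R0 → (1, 0, 1, 3/2)
  clear (1,0): R1 −= (-2)R0 → (0, 2, 5, 0)
  clear (2,0): R2 −= (-1)R0 → (0, 0, 0, -5/2)
pivot(1,1)=2: scale R1 → (0, 1, 5/2, 0)
col 2: no nonzero at/below row 2; advance.
pivot(2,3)=-5/2: scale R2 → (0, 0, 0, 1)
  clear (0,3): R0 −= (3/2)R2 → (1, 0, 1, 0)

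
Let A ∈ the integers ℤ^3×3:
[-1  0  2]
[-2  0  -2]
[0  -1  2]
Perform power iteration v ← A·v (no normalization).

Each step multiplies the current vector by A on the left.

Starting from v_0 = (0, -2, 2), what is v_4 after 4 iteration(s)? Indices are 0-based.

v_0 = (0, -2, 2).
v_1 = A·v_0 = (4, -4, 6).
v_2 = A·v_1 = (8, -20, 16).
v_3 = A·v_2 = (24, -48, 52).
v_4 = A·v_3 = (80, -152, 152).

v_4 = (80, -152, 152)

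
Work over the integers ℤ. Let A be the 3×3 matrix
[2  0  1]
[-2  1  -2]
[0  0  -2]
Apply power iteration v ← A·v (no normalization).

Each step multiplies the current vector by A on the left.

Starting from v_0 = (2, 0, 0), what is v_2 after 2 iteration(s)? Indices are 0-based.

v_2 = (8, -12, 0)

v_0 = (2, 0, 0).
v_1 = A·v_0 = (4, -4, 0).
v_2 = A·v_1 = (8, -12, 0).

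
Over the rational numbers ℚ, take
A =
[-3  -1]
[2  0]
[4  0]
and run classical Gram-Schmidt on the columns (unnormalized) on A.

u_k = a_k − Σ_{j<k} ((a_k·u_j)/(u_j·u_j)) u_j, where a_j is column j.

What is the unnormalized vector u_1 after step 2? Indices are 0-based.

Step 1: u_0 = a_0 = (-3, 2, 4).
Step 2: u_1 = a_1 − (3/29)·u_0 = (-20/29, -6/29, -12/29).

u_1 = (-20/29, -6/29, -12/29)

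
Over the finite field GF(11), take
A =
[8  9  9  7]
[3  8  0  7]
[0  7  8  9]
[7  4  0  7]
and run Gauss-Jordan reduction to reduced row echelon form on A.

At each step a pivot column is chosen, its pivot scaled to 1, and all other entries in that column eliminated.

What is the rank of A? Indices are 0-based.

rank = 4

step 1: normalize row 0 (÷8) = (1, 8, 8, 5)
  row 1: subtract 3×row0 = (0, 6, 9, 3)
  row 3: subtract 7×row0 = (0, 3, 10, 5)
step 2: normalize row 1 (÷6) = (0, 1, 7, 6)
  row 0: subtract 8×row1 = (1, 0, 7, 1)
  row 2: subtract 7×row1 = (0, 0, 3, 0)
  row 3: subtract 3×row1 = (0, 0, 0, 9)
step 3: normalize row 2 (÷3) = (0, 0, 1, 0)
  row 0: subtract 7×row2 = (1, 0, 0, 1)
  row 1: subtract 7×row2 = (0, 1, 0, 6)
step 4: normalize row 3 (÷9) = (0, 0, 0, 1)
  row 0: subtract 1×row3 = (1, 0, 0, 0)
  row 1: subtract 6×row3 = (0, 1, 0, 0)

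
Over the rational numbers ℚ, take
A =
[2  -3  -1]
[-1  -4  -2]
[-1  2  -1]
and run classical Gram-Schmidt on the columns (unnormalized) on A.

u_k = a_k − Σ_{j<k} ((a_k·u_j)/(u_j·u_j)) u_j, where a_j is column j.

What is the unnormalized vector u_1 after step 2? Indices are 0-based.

u_1 = (-5/3, -14/3, 4/3)

Step 1: u_0 = a_0 = (2, -1, -1).
Step 2: u_1 = a_1 − (-2/3)·u_0 = (-5/3, -14/3, 4/3).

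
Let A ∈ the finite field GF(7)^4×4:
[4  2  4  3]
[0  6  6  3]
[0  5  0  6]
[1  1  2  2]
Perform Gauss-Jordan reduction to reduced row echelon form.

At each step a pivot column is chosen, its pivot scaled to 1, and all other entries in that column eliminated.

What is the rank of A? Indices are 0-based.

pivot(0,0)=4: scale R0 → (1, 4, 1, 6)
  clear (3,0): R3 −= (1)R0 → (0, 4, 1, 3)
pivot(1,1)=6: scale R1 → (0, 1, 1, 4)
  clear (0,1): R0 −= (4)R1 → (1, 0, 4, 4)
  clear (2,1): R2 −= (5)R1 → (0, 0, 2, 0)
  clear (3,1): R3 −= (4)R1 → (0, 0, 4, 1)
pivot(2,2)=2: scale R2 → (0, 0, 1, 0)
  clear (0,2): R0 −= (4)R2 → (1, 0, 0, 4)
  clear (1,2): R1 −= (1)R2 → (0, 1, 0, 4)
  clear (3,2): R3 −= (4)R2 → (0, 0, 0, 1)
pivot(3,3)=1: scale R3 → (0, 0, 0, 1)
  clear (0,3): R0 −= (4)R3 → (1, 0, 0, 0)
  clear (1,3): R1 −= (4)R3 → (0, 1, 0, 0)

rank = 4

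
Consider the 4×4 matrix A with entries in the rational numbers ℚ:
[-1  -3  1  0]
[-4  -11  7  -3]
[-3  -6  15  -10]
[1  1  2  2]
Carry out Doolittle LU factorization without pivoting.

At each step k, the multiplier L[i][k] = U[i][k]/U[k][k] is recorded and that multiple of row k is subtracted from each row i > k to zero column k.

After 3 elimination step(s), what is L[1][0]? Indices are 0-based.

[col 0] pivot -1
  R1 -= 4*R0 → (0, 1, 3, -3)  (L[1][0] := 4)
  R2 -= 3*R0 → (0, 3, 12, -10)  (L[2][0] := 3)
  R3 -= -1*R0 → (0, -2, 3, 2)  (L[3][0] := -1)
[col 1] pivot 1
  R2 -= 3*R1 → (0, 0, 3, -1)  (L[2][1] := 3)
  R3 -= -2*R1 → (0, 0, 9, -4)  (L[3][1] := -2)
[col 2] pivot 3
  R3 -= 3*R2 → (0, 0, 0, -1)  (L[3][2] := 3)

L[1][0] = 4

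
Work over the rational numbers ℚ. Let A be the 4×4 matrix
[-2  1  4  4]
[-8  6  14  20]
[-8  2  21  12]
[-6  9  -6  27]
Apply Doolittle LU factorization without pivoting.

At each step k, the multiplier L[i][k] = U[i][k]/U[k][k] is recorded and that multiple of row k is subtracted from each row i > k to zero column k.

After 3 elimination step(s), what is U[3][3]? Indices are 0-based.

k=0: U[0][0]=-2
  eliminate (1,0): mult=4, new row 1: (0, 2, -2, 4); set L[1][0]=4
  eliminate (2,0): mult=4, new row 2: (0, -2, 5, -4); set L[2][0]=4
  eliminate (3,0): mult=3, new row 3: (0, 6, -18, 15); set L[3][0]=3
k=1: U[1][1]=2
  eliminate (2,1): mult=-1, new row 2: (0, 0, 3, 0); set L[2][1]=-1
  eliminate (3,1): mult=3, new row 3: (0, 0, -12, 3); set L[3][1]=3
k=2: U[2][2]=3
  eliminate (3,2): mult=-4, new row 3: (0, 0, 0, 3); set L[3][2]=-4

U[3][3] = 3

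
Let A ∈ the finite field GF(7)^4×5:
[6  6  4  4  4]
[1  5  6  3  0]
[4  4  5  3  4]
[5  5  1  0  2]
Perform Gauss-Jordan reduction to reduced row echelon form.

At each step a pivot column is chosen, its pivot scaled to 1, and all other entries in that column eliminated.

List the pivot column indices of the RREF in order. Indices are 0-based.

pivot(0,0)=6: scale R0 → (1, 1, 3, 3, 3)
  clear (1,0): R1 −= (1)R0 → (0, 4, 3, 0, 4)
  clear (2,0): R2 −= (4)R0 → (0, 0, 0, 5, 6)
  clear (3,0): R3 −= (5)R0 → (0, 0, 0, 6, 1)
pivot(1,1)=4: scale R1 → (0, 1, 6, 0, 1)
  clear (0,1): R0 −= (1)R1 → (1, 0, 4, 3, 2)
col 2: no nonzero at/below row 2; advance.
pivot(2,3)=5: scale R2 → (0, 0, 0, 1, 4)
  clear (0,3): R0 −= (3)R2 → (1, 0, 4, 0, 4)
  clear (3,3): R3 −= (6)R2 → (0, 0, 0, 0, 5)
pivot(3,4)=5: scale R3 → (0, 0, 0, 0, 1)
  clear (0,4): R0 −= (4)R3 → (1, 0, 4, 0, 0)
  clear (1,4): R1 −= (1)R3 → (0, 1, 6, 0, 0)
  clear (2,4): R2 −= (4)R3 → (0, 0, 0, 1, 0)

pivot columns: 0, 1, 3, 4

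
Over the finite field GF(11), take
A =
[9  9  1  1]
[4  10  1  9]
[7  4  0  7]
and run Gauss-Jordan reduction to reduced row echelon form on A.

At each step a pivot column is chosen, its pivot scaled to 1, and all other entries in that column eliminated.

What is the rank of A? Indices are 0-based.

pivot(0,0)=9: scale R0 → (1, 1, 5, 5)
  clear (1,0): R1 −= (4)R0 → (0, 6, 3, 0)
  clear (2,0): R2 −= (7)R0 → (0, 8, 9, 5)
pivot(1,1)=6: scale R1 → (0, 1, 6, 0)
  clear (0,1): R0 −= (1)R1 → (1, 0, 10, 5)
  clear (2,1): R2 −= (8)R1 → (0, 0, 5, 5)
pivot(2,2)=5: scale R2 → (0, 0, 1, 1)
  clear (0,2): R0 −= (10)R2 → (1, 0, 0, 6)
  clear (1,2): R1 −= (6)R2 → (0, 1, 0, 5)

rank = 3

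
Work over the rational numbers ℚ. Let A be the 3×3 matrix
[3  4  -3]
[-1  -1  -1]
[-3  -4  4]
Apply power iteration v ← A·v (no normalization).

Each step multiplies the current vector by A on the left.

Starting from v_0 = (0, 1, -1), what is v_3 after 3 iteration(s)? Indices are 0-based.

v_3 = (298, 7, -351)

v_0 = (0, 1, -1).
v_1 = A·v_0 = (7, 0, -8).
v_2 = A·v_1 = (45, 1, -53).
v_3 = A·v_2 = (298, 7, -351).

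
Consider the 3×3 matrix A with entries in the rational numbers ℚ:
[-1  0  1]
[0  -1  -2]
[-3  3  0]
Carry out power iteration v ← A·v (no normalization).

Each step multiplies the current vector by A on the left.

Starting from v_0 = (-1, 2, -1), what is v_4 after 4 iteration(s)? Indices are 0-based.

v_4 = (-72, 144, 81)

v_0 = (-1, 2, -1).
v_1 = A·v_0 = (0, 0, 9).
v_2 = A·v_1 = (9, -18, 0).
v_3 = A·v_2 = (-9, 18, -81).
v_4 = A·v_3 = (-72, 144, 81).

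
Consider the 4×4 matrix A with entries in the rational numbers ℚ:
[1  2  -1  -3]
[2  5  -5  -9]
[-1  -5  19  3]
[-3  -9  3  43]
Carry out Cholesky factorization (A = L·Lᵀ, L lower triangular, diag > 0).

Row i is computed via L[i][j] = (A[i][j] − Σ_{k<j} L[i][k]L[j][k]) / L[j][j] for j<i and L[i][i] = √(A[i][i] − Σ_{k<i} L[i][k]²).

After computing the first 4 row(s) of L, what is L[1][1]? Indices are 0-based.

L[1][1] = 1

Step 1: L[0][0] = √(1) = 1.
  L[1][0] = (2) / L[0][0] = 2.
Step 2: L[1][1] = √(1) = 1.
  L[2][0] = (-1) / L[0][0] = -1.
  L[2][1] = (-3) / L[1][1] = -3.
Step 3: L[2][2] = √(9) = 3.
  L[3][0] = (-3) / L[0][0] = -3.
  L[3][1] = (-3) / L[1][1] = -3.
  L[3][2] = (-9) / L[2][2] = -3.
Step 4: L[3][3] = √(16) = 4.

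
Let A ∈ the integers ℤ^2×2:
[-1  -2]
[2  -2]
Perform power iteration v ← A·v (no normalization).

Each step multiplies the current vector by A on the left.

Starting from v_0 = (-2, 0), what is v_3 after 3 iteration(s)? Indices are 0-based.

v_3 = (-30, -12)

v_0 = (-2, 0).
v_1 = A·v_0 = (2, -4).
v_2 = A·v_1 = (6, 12).
v_3 = A·v_2 = (-30, -12).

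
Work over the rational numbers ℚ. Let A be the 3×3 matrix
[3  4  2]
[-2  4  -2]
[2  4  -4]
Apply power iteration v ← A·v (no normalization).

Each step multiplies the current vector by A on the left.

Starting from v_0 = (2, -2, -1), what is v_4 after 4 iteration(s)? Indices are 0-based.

v_4 = (-932, 1128, -312)

v_0 = (2, -2, -1).
v_1 = A·v_0 = (-4, -10, 0).
v_2 = A·v_1 = (-52, -32, -48).
v_3 = A·v_2 = (-380, 72, -40).
v_4 = A·v_3 = (-932, 1128, -312).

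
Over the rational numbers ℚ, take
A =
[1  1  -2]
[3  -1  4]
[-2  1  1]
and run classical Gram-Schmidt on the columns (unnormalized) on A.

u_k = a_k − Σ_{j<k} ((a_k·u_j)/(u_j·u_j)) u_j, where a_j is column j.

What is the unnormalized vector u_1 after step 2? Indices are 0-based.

Step 1: u_0 = a_0 = (1, 3, -2).
Step 2: u_1 = a_1 − (-2/7)·u_0 = (9/7, -1/7, 3/7).

u_1 = (9/7, -1/7, 3/7)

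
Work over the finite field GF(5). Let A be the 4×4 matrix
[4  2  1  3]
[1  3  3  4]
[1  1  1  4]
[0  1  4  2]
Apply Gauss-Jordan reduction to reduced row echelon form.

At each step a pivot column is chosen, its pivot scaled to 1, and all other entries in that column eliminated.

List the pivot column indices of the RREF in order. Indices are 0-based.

pivot columns: 0, 1, 2, 3

[1] R0 /= 4  ⇒  (1, 3, 4, 2)
     R1 -= 1·R0  ⇒  (0, 0, 4, 2)
     R2 -= 1·R0  ⇒  (0, 3, 2, 2)
[2] R1 <-> R2
[2] R1 /= 3  ⇒  (0, 1, 4, 4)
     R0 -= 3·R1  ⇒  (1, 0, 2, 0)
     R3 -= 1·R1  ⇒  (0, 0, 0, 3)
[3] R2 /= 4  ⇒  (0, 0, 1, 3)
     R0 -= 2·R2  ⇒  (1, 0, 0, 4)
     R1 -= 4·R2  ⇒  (0, 1, 0, 2)
[4] R3 /= 3  ⇒  (0, 0, 0, 1)
     R0 -= 4·R3  ⇒  (1, 0, 0, 0)
     R1 -= 2·R3  ⇒  (0, 1, 0, 0)
     R2 -= 3·R3  ⇒  (0, 0, 1, 0)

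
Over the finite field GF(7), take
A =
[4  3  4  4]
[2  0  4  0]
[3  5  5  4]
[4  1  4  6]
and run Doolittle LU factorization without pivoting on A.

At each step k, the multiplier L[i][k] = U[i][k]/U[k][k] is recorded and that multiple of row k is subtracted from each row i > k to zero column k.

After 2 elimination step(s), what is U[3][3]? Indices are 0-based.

U[3][3] = 0

Step 1: pivot at (0,0) is 4.
  row1 ← row1 − (4)·row0  ⇒  L[1][0]=4, U row1=(0, 2, 2, 5)
  row2 ← row2 − (6)·row0  ⇒  L[2][0]=6, U row2=(0, 1, 2, 1)
  row3 ← row3 − (1)·row0  ⇒  L[3][0]=1, U row3=(0, 5, 0, 2)
Step 2: pivot at (1,1) is 2.
  row2 ← row2 − (4)·row1  ⇒  L[2][1]=4, U row2=(0, 0, 1, 2)
  row3 ← row3 − (6)·row1  ⇒  L[3][1]=6, U row3=(0, 0, 2, 0)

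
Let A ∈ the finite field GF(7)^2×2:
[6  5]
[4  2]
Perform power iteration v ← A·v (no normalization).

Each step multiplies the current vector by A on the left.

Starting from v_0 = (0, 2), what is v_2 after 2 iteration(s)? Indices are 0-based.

v_2 = (3, 6)

v_0 = (0, 2).
v_1 = A·v_0 = (3, 4).
v_2 = A·v_1 = (3, 6).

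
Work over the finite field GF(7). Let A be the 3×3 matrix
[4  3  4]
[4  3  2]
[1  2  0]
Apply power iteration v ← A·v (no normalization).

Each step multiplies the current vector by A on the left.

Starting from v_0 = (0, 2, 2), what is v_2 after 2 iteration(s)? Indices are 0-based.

v_2 = (4, 3, 6)

v_0 = (0, 2, 2).
v_1 = A·v_0 = (0, 3, 4).
v_2 = A·v_1 = (4, 3, 6).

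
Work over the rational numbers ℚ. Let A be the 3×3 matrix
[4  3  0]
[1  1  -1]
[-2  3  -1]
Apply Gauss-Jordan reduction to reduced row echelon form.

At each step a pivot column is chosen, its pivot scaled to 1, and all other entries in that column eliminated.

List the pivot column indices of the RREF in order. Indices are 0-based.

pivot columns: 0, 1, 2

step 1: normalize row 0 (÷4) = (1, 3/4, 0)
  row 1: subtract 1×row0 = (0, 1/4, -1)
  row 2: subtract -2×row0 = (0, 9/2, -1)
step 2: normalize row 1 (÷1/4) = (0, 1, -4)
  row 0: subtract 3/4×row1 = (1, 0, 3)
  row 2: subtract 9/2×row1 = (0, 0, 17)
step 3: normalize row 2 (÷17) = (0, 0, 1)
  row 0: subtract 3×row2 = (1, 0, 0)
  row 1: subtract -4×row2 = (0, 1, 0)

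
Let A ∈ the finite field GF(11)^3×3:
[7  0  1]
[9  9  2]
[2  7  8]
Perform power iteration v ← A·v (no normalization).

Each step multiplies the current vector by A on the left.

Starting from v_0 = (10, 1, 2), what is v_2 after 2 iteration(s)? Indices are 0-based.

v_2 = (8, 0, 10)

v_0 = (10, 1, 2).
v_1 = A·v_0 = (6, 4, 10).
v_2 = A·v_1 = (8, 0, 10).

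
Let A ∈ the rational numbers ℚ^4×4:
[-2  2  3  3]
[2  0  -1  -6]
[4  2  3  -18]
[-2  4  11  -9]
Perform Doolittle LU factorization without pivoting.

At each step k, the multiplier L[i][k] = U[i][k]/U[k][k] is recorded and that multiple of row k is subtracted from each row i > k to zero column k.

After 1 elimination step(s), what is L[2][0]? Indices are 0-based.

L[2][0] = -2

[col 0] pivot -2
  R1 -= -1*R0 → (0, 2, 2, -3)  (L[1][0] := -1)
  R2 -= -2*R0 → (0, 6, 9, -12)  (L[2][0] := -2)
  R3 -= 1*R0 → (0, 2, 8, -12)  (L[3][0] := 1)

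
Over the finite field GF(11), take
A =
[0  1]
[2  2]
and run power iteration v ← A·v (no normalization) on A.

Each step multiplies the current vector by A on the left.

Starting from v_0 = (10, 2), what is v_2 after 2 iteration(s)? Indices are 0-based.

v_2 = (2, 8)

v_0 = (10, 2).
v_1 = A·v_0 = (2, 2).
v_2 = A·v_1 = (2, 8).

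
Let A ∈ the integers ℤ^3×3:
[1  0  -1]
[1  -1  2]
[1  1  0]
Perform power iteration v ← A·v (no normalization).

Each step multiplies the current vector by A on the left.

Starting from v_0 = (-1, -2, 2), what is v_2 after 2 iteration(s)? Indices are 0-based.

v_0 = (-1, -2, 2).
v_1 = A·v_0 = (-3, 5, -3).
v_2 = A·v_1 = (0, -14, 2).

v_2 = (0, -14, 2)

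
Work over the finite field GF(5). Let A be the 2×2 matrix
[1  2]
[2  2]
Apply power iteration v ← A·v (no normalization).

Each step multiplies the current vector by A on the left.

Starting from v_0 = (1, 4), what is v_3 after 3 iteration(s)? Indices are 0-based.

v_0 = (1, 4).
v_1 = A·v_0 = (4, 0).
v_2 = A·v_1 = (4, 3).
v_3 = A·v_2 = (0, 4).

v_3 = (0, 4)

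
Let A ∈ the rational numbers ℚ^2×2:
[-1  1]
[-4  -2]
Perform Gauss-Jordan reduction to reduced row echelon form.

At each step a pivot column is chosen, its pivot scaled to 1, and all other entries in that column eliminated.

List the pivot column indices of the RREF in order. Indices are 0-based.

pivot columns: 0, 1

pivot(0,0)=-1: scale R0 → (1, -1)
  clear (1,0): R1 −= (-4)R0 → (0, -6)
pivot(1,1)=-6: scale R1 → (0, 1)
  clear (0,1): R0 −= (-1)R1 → (1, 0)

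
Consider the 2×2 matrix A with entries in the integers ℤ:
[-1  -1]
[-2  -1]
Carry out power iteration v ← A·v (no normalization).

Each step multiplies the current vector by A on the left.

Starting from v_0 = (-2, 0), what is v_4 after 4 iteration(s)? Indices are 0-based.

v_4 = (-34, -48)

v_0 = (-2, 0).
v_1 = A·v_0 = (2, 4).
v_2 = A·v_1 = (-6, -8).
v_3 = A·v_2 = (14, 20).
v_4 = A·v_3 = (-34, -48).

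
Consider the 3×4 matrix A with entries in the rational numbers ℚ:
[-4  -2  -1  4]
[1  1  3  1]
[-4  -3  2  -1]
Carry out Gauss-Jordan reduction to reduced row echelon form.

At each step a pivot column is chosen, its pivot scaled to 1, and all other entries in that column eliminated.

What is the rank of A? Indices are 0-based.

step 1: normalize row 0 (÷-4) = (1, 1/2, 1/4, -1)
  row 1: subtract 1×row0 = (0, 1/2, 11/4, 2)
  row 2: subtract -4×row0 = (0, -1, 3, -5)
step 2: normalize row 1 (÷1/2) = (0, 1, 11/2, 4)
  row 0: subtract 1/2×row1 = (1, 0, -5/2, -3)
  row 2: subtract -1×row1 = (0, 0, 17/2, -1)
step 3: normalize row 2 (÷17/2) = (0, 0, 1, -2/17)
  row 0: subtract -5/2×row2 = (1, 0, 0, -56/17)
  row 1: subtract 11/2×row2 = (0, 1, 0, 79/17)

rank = 3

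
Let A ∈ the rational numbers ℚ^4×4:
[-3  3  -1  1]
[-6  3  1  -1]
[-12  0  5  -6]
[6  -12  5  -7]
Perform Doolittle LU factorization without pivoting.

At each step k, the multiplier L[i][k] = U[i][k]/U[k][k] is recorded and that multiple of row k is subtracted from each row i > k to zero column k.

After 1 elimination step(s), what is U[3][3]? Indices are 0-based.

[col 0] pivot -3
  R1 -= 2*R0 → (0, -3, 3, -3)  (L[1][0] := 2)
  R2 -= 4*R0 → (0, -12, 9, -10)  (L[2][0] := 4)
  R3 -= -2*R0 → (0, -6, 3, -5)  (L[3][0] := -2)

U[3][3] = -5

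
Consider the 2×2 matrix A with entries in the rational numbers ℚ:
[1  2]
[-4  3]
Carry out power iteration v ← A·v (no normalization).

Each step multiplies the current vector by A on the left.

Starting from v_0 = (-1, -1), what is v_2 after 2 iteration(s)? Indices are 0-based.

v_2 = (-1, 15)

v_0 = (-1, -1).
v_1 = A·v_0 = (-3, 1).
v_2 = A·v_1 = (-1, 15).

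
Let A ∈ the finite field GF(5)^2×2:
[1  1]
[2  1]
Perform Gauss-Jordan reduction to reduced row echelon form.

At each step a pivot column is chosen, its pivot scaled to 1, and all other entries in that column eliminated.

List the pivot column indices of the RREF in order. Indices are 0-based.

pivot columns: 0, 1

step 1: normalize row 0 (÷1) = (1, 1)
  row 1: subtract 2×row0 = (0, 4)
step 2: normalize row 1 (÷4) = (0, 1)
  row 0: subtract 1×row1 = (1, 0)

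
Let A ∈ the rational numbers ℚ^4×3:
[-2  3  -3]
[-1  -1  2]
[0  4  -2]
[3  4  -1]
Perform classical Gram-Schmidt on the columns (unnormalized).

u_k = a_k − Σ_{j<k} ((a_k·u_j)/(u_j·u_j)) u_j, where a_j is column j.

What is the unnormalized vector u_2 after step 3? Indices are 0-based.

u_2 = (-32/77, 136/77, 34/77, 24/77)

Step 1: u_0 = a_0 = (-2, -1, 0, 3).
Step 2: u_1 = a_1 − (1/2)·u_0 = (4, -1/2, 4, 5/2).
Step 3: u_2 = a_2 − (1/14)·u_0 − (-47/77)·u_1 = (-32/77, 136/77, 34/77, 24/77).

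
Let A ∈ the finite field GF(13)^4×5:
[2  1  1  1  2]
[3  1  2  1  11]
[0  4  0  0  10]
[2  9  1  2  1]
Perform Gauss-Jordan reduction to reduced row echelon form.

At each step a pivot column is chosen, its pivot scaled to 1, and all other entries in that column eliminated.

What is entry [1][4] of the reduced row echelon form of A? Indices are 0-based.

M[1][4] = 9

pivot(0,0)=2: scale R0 → (1, 7, 7, 7, 1)
  clear (1,0): R1 −= (3)R0 → (0, 6, 7, 6, 8)
  clear (3,0): R3 −= (2)R0 → (0, 8, 0, 1, 12)
pivot(1,1)=6: scale R1 → (0, 1, 12, 1, 10)
  clear (0,1): R0 −= (7)R1 → (1, 0, 1, 0, 9)
  clear (2,1): R2 −= (4)R1 → (0, 0, 4, 9, 9)
  clear (3,1): R3 −= (8)R1 → (0, 0, 8, 6, 10)
pivot(2,2)=4: scale R2 → (0, 0, 1, 12, 12)
  clear (0,2): R0 −= (1)R2 → (1, 0, 0, 1, 10)
  clear (1,2): R1 −= (12)R2 → (0, 1, 0, 0, 9)
  clear (3,2): R3 −= (8)R2 → (0, 0, 0, 1, 5)
pivot(3,3)=1: scale R3 → (0, 0, 0, 1, 5)
  clear (0,3): R0 −= (1)R3 → (1, 0, 0, 0, 5)
  clear (2,3): R2 −= (12)R3 → (0, 0, 1, 0, 4)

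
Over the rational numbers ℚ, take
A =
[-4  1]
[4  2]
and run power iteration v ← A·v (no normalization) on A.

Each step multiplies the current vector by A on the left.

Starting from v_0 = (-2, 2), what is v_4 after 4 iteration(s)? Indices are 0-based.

v_0 = (-2, 2).
v_1 = A·v_0 = (10, -4).
v_2 = A·v_1 = (-44, 32).
v_3 = A·v_2 = (208, -112).
v_4 = A·v_3 = (-944, 608).

v_4 = (-944, 608)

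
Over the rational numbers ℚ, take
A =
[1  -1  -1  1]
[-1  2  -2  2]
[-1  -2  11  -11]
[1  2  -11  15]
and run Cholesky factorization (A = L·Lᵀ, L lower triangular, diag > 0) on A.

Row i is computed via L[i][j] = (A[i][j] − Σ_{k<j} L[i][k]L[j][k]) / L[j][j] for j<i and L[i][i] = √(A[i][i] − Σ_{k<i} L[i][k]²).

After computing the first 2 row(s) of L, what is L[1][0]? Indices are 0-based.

L[1][0] = -1

Step 1: L[0][0] = √(1) = 1.
  L[1][0] = (-1) / L[0][0] = -1.
Step 2: L[1][1] = √(1) = 1.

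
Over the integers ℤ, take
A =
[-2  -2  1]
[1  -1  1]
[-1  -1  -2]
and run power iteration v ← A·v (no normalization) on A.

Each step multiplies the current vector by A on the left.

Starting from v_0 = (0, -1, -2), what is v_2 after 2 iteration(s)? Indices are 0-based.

v_2 = (7, 6, -9)

v_0 = (0, -1, -2).
v_1 = A·v_0 = (0, -1, 5).
v_2 = A·v_1 = (7, 6, -9).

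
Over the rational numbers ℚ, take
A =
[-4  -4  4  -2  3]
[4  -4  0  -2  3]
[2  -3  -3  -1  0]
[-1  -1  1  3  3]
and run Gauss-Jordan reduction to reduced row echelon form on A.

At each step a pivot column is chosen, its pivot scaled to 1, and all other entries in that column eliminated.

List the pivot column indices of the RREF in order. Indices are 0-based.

step 1: normalize row 0 (÷-4) = (1, 1, -1, 1/2, -3/4)
  row 1: subtract 4×row0 = (0, -8, 4, -4, 6)
  row 2: subtract 2×row0 = (0, -5, -1, -2, 3/2)
  row 3: subtract -1×row0 = (0, 0, 0, 7/2, 9/4)
step 2: normalize row 1 (÷-8) = (0, 1, -1/2, 1/2, -3/4)
  row 0: subtract 1×row1 = (1, 0, -1/2, 0, 0)
  row 2: subtract -5×row1 = (0, 0, -7/2, 1/2, -9/4)
step 3: normalize row 2 (÷-7/2) = (0, 0, 1, -1/7, 9/14)
  row 0: subtract -1/2×row2 = (1, 0, 0, -1/14, 9/28)
  row 1: subtract -1/2×row2 = (0, 1, 0, 3/7, -3/7)
step 4: normalize row 3 (÷7/2) = (0, 0, 0, 1, 9/14)
  row 0: subtract -1/14×row3 = (1, 0, 0, 0, 18/49)
  row 1: subtract 3/7×row3 = (0, 1, 0, 0, -69/98)
  row 2: subtract -1/7×row3 = (0, 0, 1, 0, 36/49)

pivot columns: 0, 1, 2, 3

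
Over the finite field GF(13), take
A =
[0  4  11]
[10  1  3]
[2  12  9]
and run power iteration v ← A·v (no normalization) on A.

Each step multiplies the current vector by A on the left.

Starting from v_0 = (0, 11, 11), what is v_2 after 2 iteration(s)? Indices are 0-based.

v_2 = (0, 8, 12)

v_0 = (0, 11, 11).
v_1 = A·v_0 = (9, 5, 10).
v_2 = A·v_1 = (0, 8, 12).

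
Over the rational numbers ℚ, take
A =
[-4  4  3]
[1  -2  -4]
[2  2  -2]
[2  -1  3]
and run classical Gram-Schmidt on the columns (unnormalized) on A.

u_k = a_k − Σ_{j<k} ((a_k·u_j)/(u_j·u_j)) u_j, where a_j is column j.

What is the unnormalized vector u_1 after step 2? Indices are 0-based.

Step 1: u_0 = a_0 = (-4, 1, 2, 2).
Step 2: u_1 = a_1 − (-16/25)·u_0 = (36/25, -34/25, 82/25, 7/25).

u_1 = (36/25, -34/25, 82/25, 7/25)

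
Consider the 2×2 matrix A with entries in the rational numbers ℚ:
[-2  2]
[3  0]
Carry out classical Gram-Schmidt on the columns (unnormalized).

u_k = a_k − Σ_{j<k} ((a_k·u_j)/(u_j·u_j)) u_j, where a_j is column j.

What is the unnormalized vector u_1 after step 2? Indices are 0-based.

u_1 = (18/13, 12/13)

Step 1: u_0 = a_0 = (-2, 3).
Step 2: u_1 = a_1 − (-4/13)·u_0 = (18/13, 12/13).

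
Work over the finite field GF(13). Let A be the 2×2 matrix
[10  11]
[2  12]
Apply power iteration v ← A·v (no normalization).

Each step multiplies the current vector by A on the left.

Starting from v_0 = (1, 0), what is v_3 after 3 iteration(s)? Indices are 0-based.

v_3 = (1, 5)

v_0 = (1, 0).
v_1 = A·v_0 = (10, 2).
v_2 = A·v_1 = (5, 5).
v_3 = A·v_2 = (1, 5).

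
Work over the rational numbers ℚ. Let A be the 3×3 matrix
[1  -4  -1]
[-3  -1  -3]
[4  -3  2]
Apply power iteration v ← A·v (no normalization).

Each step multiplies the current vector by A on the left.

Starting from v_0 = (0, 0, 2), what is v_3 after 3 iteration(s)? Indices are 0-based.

v_0 = (0, 0, 2).
v_1 = A·v_0 = (-2, -6, 4).
v_2 = A·v_1 = (18, 0, 18).
v_3 = A·v_2 = (0, -108, 108).

v_3 = (0, -108, 108)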